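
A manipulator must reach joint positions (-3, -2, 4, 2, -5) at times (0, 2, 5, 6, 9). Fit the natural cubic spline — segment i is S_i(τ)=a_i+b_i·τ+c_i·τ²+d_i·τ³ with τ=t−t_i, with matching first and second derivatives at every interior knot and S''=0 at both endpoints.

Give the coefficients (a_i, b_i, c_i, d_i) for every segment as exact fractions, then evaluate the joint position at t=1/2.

Δ: Δ0=1/2, Δ1=2, Δ2=-2, Δ3=-7/3
row 1: diag=10, rhs=9; c'=3/10, d'=9/10
row 2: denom=8−3·3/10=71/10; d'=(-24−3·9/10)/(71/10)=-267/71
row 3: denom=8−1·10/71=558/71; d'=(-2−1·-267/71)/(558/71)=125/558
back: M3=125/558
back: M2=-267/71−10/71·125/558=-1058/279
back: M1=9/10−3/10·-1058/279=379/186
M: M0=0, M1=379/186, M2=-1058/279, M3=125/558, M4=0
seg 0: a=-3, c=M0/2=0, d=(M1−M0)/(6·2)=379/2232, b=Δ0−h0·(2M0+M1)/6=-50/279
seg 1: a=-2, c=M1/2=379/372, d=(M2−M1)/(6·3)=-3253/10044, b=Δ1−h1·(2M1+M2)/6=1037/558
seg 2: a=4, c=M2/2=-529/279, d=(M3−M2)/(6·1)=83/124, b=Δ2−h2·(2M2+M3)/6=-863/1116
seg 3: a=2, c=M3/2=125/1116, d=(M4−M3)/(6·3)=-125/10044, b=Δ3−h3·(2M3+M4)/6=-1427/558
t_q=1/2 → seg 0, τ=1/2; S=-3+-50/279·τ+0·τ²+379/2232·τ³=-18263/5952

  seg 0: a=-3 b=-50/279 c=0 d=379/2232
  seg 1: a=-2 b=1037/558 c=379/372 d=-3253/10044
  seg 2: a=4 b=-863/1116 c=-529/279 d=83/124
  seg 3: a=2 b=-1427/558 c=125/1116 d=-125/10044
S(1/2) = -18263/5952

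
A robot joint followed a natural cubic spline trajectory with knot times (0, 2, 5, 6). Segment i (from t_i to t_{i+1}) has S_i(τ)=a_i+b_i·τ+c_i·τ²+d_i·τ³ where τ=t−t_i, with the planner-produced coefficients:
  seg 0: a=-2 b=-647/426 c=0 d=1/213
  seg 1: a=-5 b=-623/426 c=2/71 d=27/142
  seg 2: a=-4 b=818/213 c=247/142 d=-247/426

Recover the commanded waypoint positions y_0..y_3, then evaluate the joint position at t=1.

y_0=-2 y_1=-5 y_2=-4 y_3=1
S(1) = -499/142

y_0 = S_0(0) = a_0 = -2
y_1 = S_1(0) = a_1 = -5
y_2 = S_2(0) = a_2 = -4
y_3 = S_2(1) = 1
t_q=1 is in segment 0 (τ=1); S_0(τ)=-499/142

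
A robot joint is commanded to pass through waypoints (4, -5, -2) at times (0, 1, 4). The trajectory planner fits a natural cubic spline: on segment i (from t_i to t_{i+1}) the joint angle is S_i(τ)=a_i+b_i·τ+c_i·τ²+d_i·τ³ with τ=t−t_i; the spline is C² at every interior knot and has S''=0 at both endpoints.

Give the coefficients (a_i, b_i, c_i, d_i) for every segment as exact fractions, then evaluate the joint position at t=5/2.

  seg 0: a=4 b=-41/4 c=0 d=5/4
  seg 1: a=-5 b=-13/2 c=15/4 d=-5/12
S(5/2) = -247/32

Δ: Δ0=-9, Δ1=1
row 1: diag=8, rhs=60; c'=3/8, d'=15/2
back: M1=15/2
M: M0=0, M1=15/2, M2=0
seg 0: a=4, c=M0/2=0, d=(M1−M0)/(6·1)=5/4, b=Δ0−h0·(2M0+M1)/6=-41/4
seg 1: a=-5, c=M1/2=15/4, d=(M2−M1)/(6·3)=-5/12, b=Δ1−h1·(2M1+M2)/6=-13/2
t_q=5/2 → seg 1, τ=3/2; S=-5+-13/2·τ+15/4·τ²+-5/12·τ³=-247/32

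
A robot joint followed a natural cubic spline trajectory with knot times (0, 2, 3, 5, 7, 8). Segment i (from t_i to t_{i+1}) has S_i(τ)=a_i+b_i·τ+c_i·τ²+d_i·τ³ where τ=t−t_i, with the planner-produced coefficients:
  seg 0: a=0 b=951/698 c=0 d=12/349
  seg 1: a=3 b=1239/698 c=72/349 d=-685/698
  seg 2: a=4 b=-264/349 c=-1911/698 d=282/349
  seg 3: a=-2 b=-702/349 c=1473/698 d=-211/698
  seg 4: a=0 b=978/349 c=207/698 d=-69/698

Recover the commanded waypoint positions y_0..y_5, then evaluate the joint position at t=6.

y_0 = S_0(0) = a_0 = 0
y_1 = S_1(0) = a_1 = 3
y_2 = S_2(0) = a_2 = 4
y_3 = S_3(0) = a_3 = -2
y_4 = S_4(0) = a_4 = 0
y_5 = S_4(1) = 3
t_q=6 is in segment 3 (τ=1); S_3(τ)=-769/349

y_0=0 y_1=3 y_2=4 y_3=-2 y_4=0 y_5=3
S(6) = -769/349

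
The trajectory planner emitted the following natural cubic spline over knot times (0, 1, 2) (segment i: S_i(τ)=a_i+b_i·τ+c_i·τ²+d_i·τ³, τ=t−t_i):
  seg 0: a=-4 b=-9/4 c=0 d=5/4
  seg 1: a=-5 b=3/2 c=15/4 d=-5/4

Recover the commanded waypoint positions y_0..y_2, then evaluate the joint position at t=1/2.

y_0=-4 y_1=-5 y_2=-1
S(1/2) = -159/32

y_0 = S_0(0) = a_0 = -4
y_1 = S_1(0) = a_1 = -5
y_2 = S_1(1) = -1
t_q=1/2 is in segment 0 (τ=1/2); S_0(τ)=-159/32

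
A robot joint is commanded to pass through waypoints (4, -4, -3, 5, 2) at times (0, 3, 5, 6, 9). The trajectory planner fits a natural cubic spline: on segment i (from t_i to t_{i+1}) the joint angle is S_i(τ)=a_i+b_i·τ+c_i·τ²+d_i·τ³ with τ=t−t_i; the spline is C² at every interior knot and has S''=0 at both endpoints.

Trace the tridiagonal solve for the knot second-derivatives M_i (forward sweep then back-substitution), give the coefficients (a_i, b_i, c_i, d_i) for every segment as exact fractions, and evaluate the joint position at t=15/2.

  seg 0: a=4 b=-2401/876 c=0 d=65/7884
  seg 1: a=-4 b=-1103/438 c=65/876 d=419/584
  seg 2: a=-3 b=1399/219 c=959/219 d=-202/73
  seg 3: a=5 b=1499/219 c=-859/219 d=859/1971
S(15/2) = 4621/584

Δ: Δ0=-8/3, Δ1=1/2, Δ2=8, Δ3=-1
row 1: diag=10, rhs=19; c'=1/5, d'=19/10
row 2: denom=6−2·1/5=28/5; d'=(45−2·19/10)/(28/5)=103/14
row 3: denom=8−1·5/28=219/28; d'=(-54−1·103/14)/(219/28)=-1718/219
back: M3=-1718/219
back: M2=103/14−5/28·-1718/219=1918/219
back: M1=19/10−1/5·1918/219=65/438
M: M0=0, M1=65/438, M2=1918/219, M3=-1718/219, M4=0
seg 0: a=4, c=M0/2=0, d=(M1−M0)/(6·3)=65/7884, b=Δ0−h0·(2M0+M1)/6=-2401/876
seg 1: a=-4, c=M1/2=65/876, d=(M2−M1)/(6·2)=419/584, b=Δ1−h1·(2M1+M2)/6=-1103/438
seg 2: a=-3, c=M2/2=959/219, d=(M3−M2)/(6·1)=-202/73, b=Δ2−h2·(2M2+M3)/6=1399/219
seg 3: a=5, c=M3/2=-859/219, d=(M4−M3)/(6·3)=859/1971, b=Δ3−h3·(2M3+M4)/6=1499/219
t_q=15/2 → seg 3, τ=3/2; S=5+1499/219·τ+-859/219·τ²+859/1971·τ³=4621/584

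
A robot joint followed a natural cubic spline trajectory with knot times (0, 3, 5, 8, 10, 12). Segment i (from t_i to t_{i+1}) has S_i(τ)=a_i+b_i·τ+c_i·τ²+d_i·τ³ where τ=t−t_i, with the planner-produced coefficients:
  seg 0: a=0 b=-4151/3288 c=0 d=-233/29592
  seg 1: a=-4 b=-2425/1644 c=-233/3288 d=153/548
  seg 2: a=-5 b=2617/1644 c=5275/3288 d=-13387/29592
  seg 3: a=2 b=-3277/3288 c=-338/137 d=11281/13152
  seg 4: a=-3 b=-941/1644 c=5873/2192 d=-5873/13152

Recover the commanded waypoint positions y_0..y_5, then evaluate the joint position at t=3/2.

y_0=0 y_1=-4 y_2=-5 y_3=2 y_4=-3 y_5=3
S(3/2) = -16837/8768

y_0 = S_0(0) = a_0 = 0
y_1 = S_1(0) = a_1 = -4
y_2 = S_2(0) = a_2 = -5
y_3 = S_3(0) = a_3 = 2
y_4 = S_4(0) = a_4 = -3
y_5 = S_4(2) = 3
t_q=3/2 is in segment 0 (τ=3/2); S_0(τ)=-16837/8768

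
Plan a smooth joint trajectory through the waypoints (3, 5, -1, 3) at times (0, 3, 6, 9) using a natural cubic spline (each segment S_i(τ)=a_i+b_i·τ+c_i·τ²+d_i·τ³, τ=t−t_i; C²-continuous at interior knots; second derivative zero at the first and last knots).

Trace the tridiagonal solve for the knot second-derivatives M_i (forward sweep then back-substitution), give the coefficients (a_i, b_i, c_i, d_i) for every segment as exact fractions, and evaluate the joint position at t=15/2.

  seg 0: a=3 b=8/5 c=0 d=-14/135
  seg 1: a=5 b=-6/5 c=-14/15 d=2/9
  seg 2: a=-1 b=-4/5 c=16/15 d=-16/135
S(15/2) = -1/5

Δ: Δ0=2/3, Δ1=-2, Δ2=4/3
row 1: diag=12, rhs=-16; c'=1/4, d'=-4/3
row 2: denom=12−3·1/4=45/4; d'=(20−3·-4/3)/(45/4)=32/15
back: M2=32/15
back: M1=-4/3−1/4·32/15=-28/15
M: M0=0, M1=-28/15, M2=32/15, M3=0
seg 0: a=3, c=M0/2=0, d=(M1−M0)/(6·3)=-14/135, b=Δ0−h0·(2M0+M1)/6=8/5
seg 1: a=5, c=M1/2=-14/15, d=(M2−M1)/(6·3)=2/9, b=Δ1−h1·(2M1+M2)/6=-6/5
seg 2: a=-1, c=M2/2=16/15, d=(M3−M2)/(6·3)=-16/135, b=Δ2−h2·(2M2+M3)/6=-4/5
t_q=15/2 → seg 2, τ=3/2; S=-1+-4/5·τ+16/15·τ²+-16/135·τ³=-1/5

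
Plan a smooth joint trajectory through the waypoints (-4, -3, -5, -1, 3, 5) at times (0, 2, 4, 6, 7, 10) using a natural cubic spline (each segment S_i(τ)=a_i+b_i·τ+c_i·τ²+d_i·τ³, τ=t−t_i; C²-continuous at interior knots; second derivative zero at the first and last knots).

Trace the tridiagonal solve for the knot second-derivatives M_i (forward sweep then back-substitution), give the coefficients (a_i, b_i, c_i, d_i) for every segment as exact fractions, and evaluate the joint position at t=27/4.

Δ: Δ0=1/2, Δ1=-1, Δ2=2, Δ3=4, Δ4=2/3
row 1: diag=8, rhs=-9; c'=1/4, d'=-9/8
row 2: denom=8−2·1/4=15/2; d'=(18−2·-9/8)/(15/2)=27/10
row 3: denom=6−2·4/15=82/15; d'=(12−2·27/10)/(82/15)=99/82
row 4: denom=8−1·15/82=641/82; d'=(-20−1·99/82)/(641/82)=-1739/641
back: M4=-1739/641
back: M3=99/82−15/82·-1739/641=1092/641
back: M2=27/10−4/15·1092/641=2879/1282
back: M1=-9/8−1/4·2879/1282=-1081/641
M: M0=0, M1=-1081/641, M2=2879/1282, M3=1092/641, M4=-1739/641, M5=0
seg 0: a=-4, c=M0/2=0, d=(M1−M0)/(6·2)=-1081/7692, b=Δ0−h0·(2M0+M1)/6=4085/3846
seg 1: a=-3, c=M1/2=-1081/1282, d=(M2−M1)/(6·2)=5041/15384, b=Δ1−h1·(2M1+M2)/6=-2401/3846
seg 2: a=-5, c=M2/2=2879/2564, d=(M3−M2)/(6·2)=-695/15384, b=Δ2−h2·(2M2+M3)/6=-125/1923
seg 3: a=-1, c=M3/2=546/641, d=(M4−M3)/(6·1)=-2831/3846, b=Δ3−h3·(2M3+M4)/6=14939/3846
seg 4: a=3, c=M4/2=-1739/1282, d=(M5−M4)/(6·3)=1739/11538, b=Δ4−h4·(2M4+M5)/6=6499/1923
t_q=27/4 → seg 3, τ=3/4; S=-1+14939/3846·τ+546/641·τ²+-2831/3846·τ³=170809/82048

  seg 0: a=-4 b=4085/3846 c=0 d=-1081/7692
  seg 1: a=-3 b=-2401/3846 c=-1081/1282 d=5041/15384
  seg 2: a=-5 b=-125/1923 c=2879/2564 d=-695/15384
  seg 3: a=-1 b=14939/3846 c=546/641 d=-2831/3846
  seg 4: a=3 b=6499/1923 c=-1739/1282 d=1739/11538
S(27/4) = 170809/82048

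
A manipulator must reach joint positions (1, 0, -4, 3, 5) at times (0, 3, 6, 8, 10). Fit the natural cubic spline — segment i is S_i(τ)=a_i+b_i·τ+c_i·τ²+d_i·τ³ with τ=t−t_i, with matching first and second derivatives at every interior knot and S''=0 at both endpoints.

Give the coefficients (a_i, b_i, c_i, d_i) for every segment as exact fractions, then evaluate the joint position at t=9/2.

  seg 0: a=1 b=341/840 c=0 d=-23/280
  seg 1: a=0 b=-761/420 c=-207/280 d=151/504
  seg 2: a=-4 b=221/120 c=137/70 d=-379/672
  seg 3: a=3 b=1219/420 c=-799/560 d=799/3360
S(9/2) = -7549/2240

Δ: Δ0=-1/3, Δ1=-4/3, Δ2=7/2, Δ3=1
row 1: diag=12, rhs=-6; c'=1/4, d'=-1/2
row 2: denom=10−3·1/4=37/4; d'=(29−3·-1/2)/(37/4)=122/37
row 3: denom=8−2·8/37=280/37; d'=(-15−2·122/37)/(280/37)=-799/280
back: M3=-799/280
back: M2=122/37−8/37·-799/280=137/35
back: M1=-1/2−1/4·137/35=-207/140
M: M0=0, M1=-207/140, M2=137/35, M3=-799/280, M4=0
seg 0: a=1, c=M0/2=0, d=(M1−M0)/(6·3)=-23/280, b=Δ0−h0·(2M0+M1)/6=341/840
seg 1: a=0, c=M1/2=-207/280, d=(M2−M1)/(6·3)=151/504, b=Δ1−h1·(2M1+M2)/6=-761/420
seg 2: a=-4, c=M2/2=137/70, d=(M3−M2)/(6·2)=-379/672, b=Δ2−h2·(2M2+M3)/6=221/120
seg 3: a=3, c=M3/2=-799/560, d=(M4−M3)/(6·2)=799/3360, b=Δ3−h3·(2M3+M4)/6=1219/420
t_q=9/2 → seg 1, τ=3/2; S=0+-761/420·τ+-207/280·τ²+151/504·τ³=-7549/2240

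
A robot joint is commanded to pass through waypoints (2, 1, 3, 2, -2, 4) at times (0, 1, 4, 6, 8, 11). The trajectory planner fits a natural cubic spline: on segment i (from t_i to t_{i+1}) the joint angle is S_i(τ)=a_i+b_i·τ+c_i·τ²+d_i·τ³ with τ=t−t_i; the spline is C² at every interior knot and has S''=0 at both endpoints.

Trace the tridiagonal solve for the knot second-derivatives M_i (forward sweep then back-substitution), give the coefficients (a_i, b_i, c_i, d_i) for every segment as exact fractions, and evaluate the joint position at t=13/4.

  seg 0: a=2 b=-1601/1269 c=0 d=332/1269
  seg 1: a=1 b=-605/1269 c=332/423 d=-1537/11421
  seg 2: a=3 b=760/1269 c=-541/1269 d=-625/10152
  seg 3: a=2 b=-1561/846 c=-4039/5076 d=1823/5076
  seg 4: a=-2 b=-1823/2538 c=6899/5076 d=-6899/45684
S(13/4) = 21367/9024

Δ: Δ0=-1, Δ1=2/3, Δ2=-1/2, Δ3=-2, Δ4=2
row 1: diag=8, rhs=10; c'=3/8, d'=5/4
row 2: denom=10−3·3/8=71/8; d'=(-7−3·5/4)/(71/8)=-86/71
row 3: denom=8−2·16/71=536/71; d'=(-9−2·-86/71)/(536/71)=-467/536
row 4: denom=10−2·71/268=1269/134; d'=(24−2·-467/536)/(1269/134)=6899/2538
back: M4=6899/2538
back: M3=-467/536−71/268·6899/2538=-4039/2538
back: M2=-86/71−16/71·-4039/2538=-1082/1269
back: M1=5/4−3/8·-1082/1269=664/423
M: M0=0, M1=664/423, M2=-1082/1269, M3=-4039/2538, M4=6899/2538, M5=0
seg 0: a=2, c=M0/2=0, d=(M1−M0)/(6·1)=332/1269, b=Δ0−h0·(2M0+M1)/6=-1601/1269
seg 1: a=1, c=M1/2=332/423, d=(M2−M1)/(6·3)=-1537/11421, b=Δ1−h1·(2M1+M2)/6=-605/1269
seg 2: a=3, c=M2/2=-541/1269, d=(M3−M2)/(6·2)=-625/10152, b=Δ2−h2·(2M2+M3)/6=760/1269
seg 3: a=2, c=M3/2=-4039/5076, d=(M4−M3)/(6·2)=1823/5076, b=Δ3−h3·(2M3+M4)/6=-1561/846
seg 4: a=-2, c=M4/2=6899/5076, d=(M5−M4)/(6·3)=-6899/45684, b=Δ4−h4·(2M4+M5)/6=-1823/2538
t_q=13/4 → seg 1, τ=9/4; S=1+-605/1269·τ+332/423·τ²+-1537/11421·τ³=21367/9024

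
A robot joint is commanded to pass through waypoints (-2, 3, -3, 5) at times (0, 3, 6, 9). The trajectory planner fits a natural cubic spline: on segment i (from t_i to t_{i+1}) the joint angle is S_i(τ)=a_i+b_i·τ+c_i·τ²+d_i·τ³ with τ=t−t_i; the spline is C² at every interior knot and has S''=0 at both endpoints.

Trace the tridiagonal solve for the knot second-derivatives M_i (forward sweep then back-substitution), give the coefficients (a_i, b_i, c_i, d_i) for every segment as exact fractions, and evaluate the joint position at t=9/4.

Δ: Δ0=5/3, Δ1=-2, Δ2=8/3
row 1: diag=12, rhs=-22; c'=1/4, d'=-11/6
row 2: denom=12−3·1/4=45/4; d'=(28−3·-11/6)/(45/4)=134/45
back: M2=134/45
back: M1=-11/6−1/4·134/45=-116/45
M: M0=0, M1=-116/45, M2=134/45, M3=0
seg 0: a=-2, c=M0/2=0, d=(M1−M0)/(6·3)=-58/405, b=Δ0−h0·(2M0+M1)/6=133/45
seg 1: a=3, c=M1/2=-58/45, d=(M2−M1)/(6·3)=25/81, b=Δ1−h1·(2M1+M2)/6=-41/45
seg 2: a=-3, c=M2/2=67/45, d=(M3−M2)/(6·3)=-67/405, b=Δ2−h2·(2M2+M3)/6=-14/45
t_q=9/4 → seg 0, τ=9/4; S=-2+133/45·τ+0·τ²+-58/405·τ³=483/160

  seg 0: a=-2 b=133/45 c=0 d=-58/405
  seg 1: a=3 b=-41/45 c=-58/45 d=25/81
  seg 2: a=-3 b=-14/45 c=67/45 d=-67/405
S(9/4) = 483/160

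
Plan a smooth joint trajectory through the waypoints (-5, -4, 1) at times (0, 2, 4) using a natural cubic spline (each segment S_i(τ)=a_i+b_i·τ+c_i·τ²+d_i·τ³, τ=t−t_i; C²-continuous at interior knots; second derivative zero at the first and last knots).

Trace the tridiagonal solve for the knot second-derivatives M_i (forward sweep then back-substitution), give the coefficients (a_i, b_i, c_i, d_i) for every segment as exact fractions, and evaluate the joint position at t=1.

Δ: Δ0=1/2, Δ1=5/2
row 1: diag=8, rhs=12; c'=1/4, d'=3/2
back: M1=3/2
M: M0=0, M1=3/2, M2=0
seg 0: a=-5, c=M0/2=0, d=(M1−M0)/(6·2)=1/8, b=Δ0−h0·(2M0+M1)/6=0
seg 1: a=-4, c=M1/2=3/4, d=(M2−M1)/(6·2)=-1/8, b=Δ1−h1·(2M1+M2)/6=3/2
t_q=1 → seg 0, τ=1; S=-5+0·τ+0·τ²+1/8·τ³=-39/8

  seg 0: a=-5 b=0 c=0 d=1/8
  seg 1: a=-4 b=3/2 c=3/4 d=-1/8
S(1) = -39/8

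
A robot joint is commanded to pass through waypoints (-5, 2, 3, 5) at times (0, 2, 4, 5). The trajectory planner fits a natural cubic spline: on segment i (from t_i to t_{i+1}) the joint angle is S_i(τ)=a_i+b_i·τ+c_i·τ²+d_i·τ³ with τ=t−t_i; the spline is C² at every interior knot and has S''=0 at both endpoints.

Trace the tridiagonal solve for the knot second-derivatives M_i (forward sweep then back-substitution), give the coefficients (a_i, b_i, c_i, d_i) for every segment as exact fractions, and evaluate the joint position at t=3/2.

Δ: Δ0=7/2, Δ1=1/2, Δ2=2
row 1: diag=8, rhs=-18; c'=1/4, d'=-9/4
row 2: denom=6−2·1/4=11/2; d'=(9−2·-9/4)/(11/2)=27/11
back: M2=27/11
back: M1=-9/4−1/4·27/11=-63/22
M: M0=0, M1=-63/22, M2=27/11, M3=0
seg 0: a=-5, c=M0/2=0, d=(M1−M0)/(6·2)=-21/88, b=Δ0−h0·(2M0+M1)/6=49/11
seg 1: a=2, c=M1/2=-63/44, d=(M2−M1)/(6·2)=39/88, b=Δ1−h1·(2M1+M2)/6=35/22
seg 2: a=3, c=M2/2=27/22, d=(M3−M2)/(6·1)=-9/22, b=Δ2−h2·(2M2+M3)/6=13/11
t_q=3/2 → seg 0, τ=3/2; S=-5+49/11·τ+0·τ²+-21/88·τ³=617/704

  seg 0: a=-5 b=49/11 c=0 d=-21/88
  seg 1: a=2 b=35/22 c=-63/44 d=39/88
  seg 2: a=3 b=13/11 c=27/22 d=-9/22
S(3/2) = 617/704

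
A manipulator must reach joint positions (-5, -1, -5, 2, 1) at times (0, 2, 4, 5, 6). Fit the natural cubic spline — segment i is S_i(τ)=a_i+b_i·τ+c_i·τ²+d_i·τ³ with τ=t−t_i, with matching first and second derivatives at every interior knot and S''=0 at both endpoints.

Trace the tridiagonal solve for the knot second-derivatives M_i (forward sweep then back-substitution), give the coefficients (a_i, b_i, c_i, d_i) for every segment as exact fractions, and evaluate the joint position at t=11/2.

Δ: Δ0=2, Δ1=-2, Δ2=7, Δ3=-1
row 1: diag=8, rhs=-24; c'=1/4, d'=-3
row 2: denom=6−2·1/4=11/2; d'=(54−2·-3)/(11/2)=120/11
row 3: denom=4−1·2/11=42/11; d'=(-48−1·120/11)/(42/11)=-108/7
back: M3=-108/7
back: M2=120/11−2/11·-108/7=96/7
back: M1=-3−1/4·96/7=-45/7
M: M0=0, M1=-45/7, M2=96/7, M3=-108/7, M4=0
seg 0: a=-5, c=M0/2=0, d=(M1−M0)/(6·2)=-15/28, b=Δ0−h0·(2M0+M1)/6=29/7
seg 1: a=-1, c=M1/2=-45/14, d=(M2−M1)/(6·2)=47/28, b=Δ1−h1·(2M1+M2)/6=-16/7
seg 2: a=-5, c=M2/2=48/7, d=(M3−M2)/(6·1)=-34/7, b=Δ2−h2·(2M2+M3)/6=5
seg 3: a=2, c=M3/2=-54/7, d=(M4−M3)/(6·1)=18/7, b=Δ3−h3·(2M3+M4)/6=29/7
t_q=11/2 → seg 3, τ=1/2; S=2+29/7·τ+-54/7·τ²+18/7·τ³=69/28

  seg 0: a=-5 b=29/7 c=0 d=-15/28
  seg 1: a=-1 b=-16/7 c=-45/14 d=47/28
  seg 2: a=-5 b=5 c=48/7 d=-34/7
  seg 3: a=2 b=29/7 c=-54/7 d=18/7
S(11/2) = 69/28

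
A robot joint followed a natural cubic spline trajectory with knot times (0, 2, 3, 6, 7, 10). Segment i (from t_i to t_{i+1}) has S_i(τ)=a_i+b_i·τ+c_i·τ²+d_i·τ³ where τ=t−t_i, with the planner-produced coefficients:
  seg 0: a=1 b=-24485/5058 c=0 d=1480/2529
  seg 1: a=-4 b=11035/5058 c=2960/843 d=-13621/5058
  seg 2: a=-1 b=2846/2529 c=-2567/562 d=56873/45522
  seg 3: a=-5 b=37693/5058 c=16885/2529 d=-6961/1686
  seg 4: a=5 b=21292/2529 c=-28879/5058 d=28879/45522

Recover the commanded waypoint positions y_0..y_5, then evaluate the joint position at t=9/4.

y_0=1 y_1=-4 y_2=-1 y_3=-5 y_4=5 y_5=-4
S(9/4) = -353623/107904

y_0 = S_0(0) = a_0 = 1
y_1 = S_1(0) = a_1 = -4
y_2 = S_2(0) = a_2 = -1
y_3 = S_3(0) = a_3 = -5
y_4 = S_4(0) = a_4 = 5
y_5 = S_4(3) = -4
t_q=9/4 is in segment 1 (τ=1/4); S_1(τ)=-353623/107904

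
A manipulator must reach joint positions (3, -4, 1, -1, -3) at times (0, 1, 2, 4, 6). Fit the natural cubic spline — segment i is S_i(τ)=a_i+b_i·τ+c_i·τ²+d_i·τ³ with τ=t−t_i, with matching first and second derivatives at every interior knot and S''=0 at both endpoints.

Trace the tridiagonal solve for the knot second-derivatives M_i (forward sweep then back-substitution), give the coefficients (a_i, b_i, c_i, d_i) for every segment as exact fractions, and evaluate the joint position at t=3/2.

Δ: Δ0=-7, Δ1=5, Δ2=-1, Δ3=-1
row 1: diag=4, rhs=72; c'=1/4, d'=18
row 2: denom=6−1·1/4=23/4; d'=(-36−1·18)/(23/4)=-216/23
row 3: denom=8−2·8/23=168/23; d'=(0−2·-216/23)/(168/23)=18/7
back: M3=18/7
back: M2=-216/23−8/23·18/7=-72/7
back: M1=18−1/4·-72/7=144/7
M: M0=0, M1=144/7, M2=-72/7, M3=18/7, M4=0
seg 0: a=3, c=M0/2=0, d=(M1−M0)/(6·1)=24/7, b=Δ0−h0·(2M0+M1)/6=-73/7
seg 1: a=-4, c=M1/2=72/7, d=(M2−M1)/(6·1)=-36/7, b=Δ1−h1·(2M1+M2)/6=-1/7
seg 2: a=1, c=M2/2=-36/7, d=(M3−M2)/(6·2)=15/14, b=Δ2−h2·(2M2+M3)/6=5
seg 3: a=-1, c=M3/2=9/7, d=(M4−M3)/(6·2)=-3/14, b=Δ3−h3·(2M3+M4)/6=-19/7
t_q=3/2 → seg 1, τ=1/2; S=-4+-1/7·τ+72/7·τ²+-36/7·τ³=-15/7

  seg 0: a=3 b=-73/7 c=0 d=24/7
  seg 1: a=-4 b=-1/7 c=72/7 d=-36/7
  seg 2: a=1 b=5 c=-36/7 d=15/14
  seg 3: a=-1 b=-19/7 c=9/7 d=-3/14
S(3/2) = -15/7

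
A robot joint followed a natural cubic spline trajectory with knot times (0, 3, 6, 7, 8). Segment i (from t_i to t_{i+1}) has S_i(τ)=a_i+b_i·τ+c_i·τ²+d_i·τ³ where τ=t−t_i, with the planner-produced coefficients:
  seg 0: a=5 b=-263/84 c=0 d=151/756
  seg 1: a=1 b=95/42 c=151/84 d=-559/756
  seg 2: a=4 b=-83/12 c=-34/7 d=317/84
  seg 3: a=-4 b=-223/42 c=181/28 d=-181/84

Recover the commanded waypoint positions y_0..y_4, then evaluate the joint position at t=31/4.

y_0 = S_0(0) = a_0 = 5
y_1 = S_1(0) = a_1 = 1
y_2 = S_2(0) = a_2 = 4
y_3 = S_3(0) = a_3 = -4
y_4 = S_3(1) = -5
t_q=31/4 is in segment 3 (τ=3/4); S_3(τ)=-9417/1792

y_0=5 y_1=1 y_2=4 y_3=-4 y_4=-5
S(31/4) = -9417/1792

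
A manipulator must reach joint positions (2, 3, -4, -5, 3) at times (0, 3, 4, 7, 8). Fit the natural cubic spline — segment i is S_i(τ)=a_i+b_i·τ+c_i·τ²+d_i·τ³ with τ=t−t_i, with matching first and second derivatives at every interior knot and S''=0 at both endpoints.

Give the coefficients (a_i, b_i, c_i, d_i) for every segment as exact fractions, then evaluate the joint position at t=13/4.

  seg 0: a=2 b=1439/432 c=0 d=-1295/3888
  seg 1: a=3 b=-1223/216 c=-1295/432 d=239/144
  seg 2: a=-4 b=-2885/432 c=107/54 d=173/3888
  seg 3: a=-5 b=1385/216 c=343/144 d=-343/432
S(13/4) = 13115/9216

Δ: Δ0=1/3, Δ1=-7, Δ2=-1/3, Δ3=8
row 1: diag=8, rhs=-44; c'=1/8, d'=-11/2
row 2: denom=8−1·1/8=63/8; d'=(40−1·-11/2)/(63/8)=52/9
row 3: denom=8−3·8/21=48/7; d'=(50−3·52/9)/(48/7)=343/72
back: M3=343/72
back: M2=52/9−8/21·343/72=107/27
back: M1=-11/2−1/8·107/27=-1295/216
M: M0=0, M1=-1295/216, M2=107/27, M3=343/72, M4=0
seg 0: a=2, c=M0/2=0, d=(M1−M0)/(6·3)=-1295/3888, b=Δ0−h0·(2M0+M1)/6=1439/432
seg 1: a=3, c=M1/2=-1295/432, d=(M2−M1)/(6·1)=239/144, b=Δ1−h1·(2M1+M2)/6=-1223/216
seg 2: a=-4, c=M2/2=107/54, d=(M3−M2)/(6·3)=173/3888, b=Δ2−h2·(2M2+M3)/6=-2885/432
seg 3: a=-5, c=M3/2=343/144, d=(M4−M3)/(6·1)=-343/432, b=Δ3−h3·(2M3+M4)/6=1385/216
t_q=13/4 → seg 1, τ=1/4; S=3+-1223/216·τ+-1295/432·τ²+239/144·τ³=13115/9216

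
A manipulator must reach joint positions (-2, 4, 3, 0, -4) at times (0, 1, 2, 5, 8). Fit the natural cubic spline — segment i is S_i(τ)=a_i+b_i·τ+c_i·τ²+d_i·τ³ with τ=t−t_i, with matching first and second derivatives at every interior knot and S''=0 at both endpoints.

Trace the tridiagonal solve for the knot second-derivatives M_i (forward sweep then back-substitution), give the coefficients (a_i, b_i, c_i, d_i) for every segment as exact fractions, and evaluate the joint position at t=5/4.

Δ: Δ0=6, Δ1=-1, Δ2=-1, Δ3=-4/3
row 1: diag=4, rhs=-42; c'=1/4, d'=-21/2
row 2: denom=8−1·1/4=31/4; d'=(0−1·-21/2)/(31/4)=42/31
row 3: denom=12−3·12/31=336/31; d'=(-2−3·42/31)/(336/31)=-47/84
back: M3=-47/84
back: M2=42/31−12/31·-47/84=11/7
back: M1=-21/2−1/4·11/7=-305/28
M: M0=0, M1=-305/28, M2=11/7, M3=-47/84, M4=0
seg 0: a=-2, c=M0/2=0, d=(M1−M0)/(6·1)=-305/168, b=Δ0−h0·(2M0+M1)/6=1313/168
seg 1: a=4, c=M1/2=-305/56, d=(M2−M1)/(6·1)=349/168, b=Δ1−h1·(2M1+M2)/6=199/84
seg 2: a=3, c=M2/2=11/14, d=(M3−M2)/(6·3)=-179/1512, b=Δ2−h2·(2M2+M3)/6=-55/24
seg 3: a=0, c=M3/2=-47/168, d=(M4−M3)/(6·3)=47/1512, b=Δ3−h3·(2M3+M4)/6=-65/84
t_q=5/4 → seg 1, τ=1/4; S=4+199/84·τ+-305/56·τ²+349/168·τ³=15355/3584

  seg 0: a=-2 b=1313/168 c=0 d=-305/168
  seg 1: a=4 b=199/84 c=-305/56 d=349/168
  seg 2: a=3 b=-55/24 c=11/14 d=-179/1512
  seg 3: a=0 b=-65/84 c=-47/168 d=47/1512
S(5/4) = 15355/3584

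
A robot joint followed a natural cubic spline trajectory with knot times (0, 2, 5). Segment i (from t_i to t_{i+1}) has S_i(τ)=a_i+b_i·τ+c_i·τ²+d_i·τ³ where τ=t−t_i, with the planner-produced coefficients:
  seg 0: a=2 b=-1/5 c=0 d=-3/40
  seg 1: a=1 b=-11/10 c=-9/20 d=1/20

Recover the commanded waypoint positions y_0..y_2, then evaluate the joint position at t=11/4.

y_0=2 y_1=1 y_2=-5
S(11/4) = -73/1280

y_0 = S_0(0) = a_0 = 2
y_1 = S_1(0) = a_1 = 1
y_2 = S_1(3) = -5
t_q=11/4 is in segment 1 (τ=3/4); S_1(τ)=-73/1280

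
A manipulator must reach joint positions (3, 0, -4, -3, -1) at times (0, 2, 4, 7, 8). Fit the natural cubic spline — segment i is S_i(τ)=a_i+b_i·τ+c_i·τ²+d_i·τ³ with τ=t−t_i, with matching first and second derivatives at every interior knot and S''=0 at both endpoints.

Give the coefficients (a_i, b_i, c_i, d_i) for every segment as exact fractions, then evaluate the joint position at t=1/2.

  seg 0: a=3 b=-2035/1608 c=0 d=-377/6432
  seg 1: a=0 b=-1583/804 c=-377/1072 d=1081/6432
  seg 2: a=-4 b=-2185/1608 c=44/67 d=-149/4824
  seg 3: a=-3 b=1405/804 c=203/536 d=-203/1608
S(1/2) = 40477/17152

Δ: Δ0=-3/2, Δ1=-2, Δ2=1/3, Δ3=2
row 1: diag=8, rhs=-3; c'=1/4, d'=-3/8
row 2: denom=10−2·1/4=19/2; d'=(14−2·-3/8)/(19/2)=59/38
row 3: denom=8−3·6/19=134/19; d'=(10−3·59/38)/(134/19)=203/268
back: M3=203/268
back: M2=59/38−6/19·203/268=88/67
back: M1=-3/8−1/4·88/67=-377/536
M: M0=0, M1=-377/536, M2=88/67, M3=203/268, M4=0
seg 0: a=3, c=M0/2=0, d=(M1−M0)/(6·2)=-377/6432, b=Δ0−h0·(2M0+M1)/6=-2035/1608
seg 1: a=0, c=M1/2=-377/1072, d=(M2−M1)/(6·2)=1081/6432, b=Δ1−h1·(2M1+M2)/6=-1583/804
seg 2: a=-4, c=M2/2=44/67, d=(M3−M2)/(6·3)=-149/4824, b=Δ2−h2·(2M2+M3)/6=-2185/1608
seg 3: a=-3, c=M3/2=203/536, d=(M4−M3)/(6·1)=-203/1608, b=Δ3−h3·(2M3+M4)/6=1405/804
t_q=1/2 → seg 0, τ=1/2; S=3+-2035/1608·τ+0·τ²+-377/6432·τ³=40477/17152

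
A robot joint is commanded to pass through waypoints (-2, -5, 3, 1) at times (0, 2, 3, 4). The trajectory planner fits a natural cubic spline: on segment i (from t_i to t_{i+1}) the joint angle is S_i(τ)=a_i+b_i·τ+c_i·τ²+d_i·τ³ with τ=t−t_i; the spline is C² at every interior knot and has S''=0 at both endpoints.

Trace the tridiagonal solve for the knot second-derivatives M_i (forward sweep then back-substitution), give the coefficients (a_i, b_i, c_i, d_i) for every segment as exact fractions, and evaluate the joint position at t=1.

Δ: Δ0=-3/2, Δ1=8, Δ2=-2
row 1: diag=6, rhs=57; c'=1/6, d'=19/2
row 2: denom=4−1·1/6=23/6; d'=(-60−1·19/2)/(23/6)=-417/23
back: M2=-417/23
back: M1=19/2−1/6·-417/23=288/23
M: M0=0, M1=288/23, M2=-417/23, M3=0
seg 0: a=-2, c=M0/2=0, d=(M1−M0)/(6·2)=24/23, b=Δ0−h0·(2M0+M1)/6=-261/46
seg 1: a=-5, c=M1/2=144/23, d=(M2−M1)/(6·1)=-235/46, b=Δ1−h1·(2M1+M2)/6=315/46
seg 2: a=3, c=M2/2=-417/46, d=(M3−M2)/(6·1)=139/46, b=Δ2−h2·(2M2+M3)/6=93/23
t_q=1 → seg 0, τ=1; S=-2+-261/46·τ+0·τ²+24/23·τ³=-305/46

  seg 0: a=-2 b=-261/46 c=0 d=24/23
  seg 1: a=-5 b=315/46 c=144/23 d=-235/46
  seg 2: a=3 b=93/23 c=-417/46 d=139/46
S(1) = -305/46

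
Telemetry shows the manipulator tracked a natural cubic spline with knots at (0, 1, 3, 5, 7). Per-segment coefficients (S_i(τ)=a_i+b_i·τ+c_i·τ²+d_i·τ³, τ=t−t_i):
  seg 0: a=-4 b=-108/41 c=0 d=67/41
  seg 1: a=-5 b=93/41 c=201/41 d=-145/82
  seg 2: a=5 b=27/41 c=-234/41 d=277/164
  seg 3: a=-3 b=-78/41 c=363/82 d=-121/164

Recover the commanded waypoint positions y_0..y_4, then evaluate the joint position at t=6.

y_0 = S_0(0) = a_0 = -4
y_1 = S_1(0) = a_1 = -5
y_2 = S_2(0) = a_2 = 5
y_3 = S_3(0) = a_3 = -3
y_4 = S_3(2) = 5
t_q=6 is in segment 3 (τ=1); S_3(τ)=-199/164

y_0=-4 y_1=-5 y_2=5 y_3=-3 y_4=5
S(6) = -199/164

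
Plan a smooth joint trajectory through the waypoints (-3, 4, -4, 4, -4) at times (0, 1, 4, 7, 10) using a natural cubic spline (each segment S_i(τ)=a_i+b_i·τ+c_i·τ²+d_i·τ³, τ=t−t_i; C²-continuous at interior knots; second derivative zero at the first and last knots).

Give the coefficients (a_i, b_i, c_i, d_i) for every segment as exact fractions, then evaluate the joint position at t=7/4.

  seg 0: a=-3 b=2783/324 c=0 d=-515/324
  seg 1: a=4 b=619/162 c=-515/108 d=2533/2916
  seg 2: a=-4 b=-433/324 c=247/81 d=-1667/2916
  seg 3: a=4 b=247/162 c=-679/324 d=679/2916
S(7/4) = 10483/2304

Δ: Δ0=7, Δ1=-8/3, Δ2=8/3, Δ3=-8/3
row 1: diag=8, rhs=-58; c'=3/8, d'=-29/4
row 2: denom=12−3·3/8=87/8; d'=(32−3·-29/4)/(87/8)=430/87
row 3: denom=12−3·8/29=324/29; d'=(-32−3·430/87)/(324/29)=-679/162
back: M3=-679/162
back: M2=430/87−8/29·-679/162=494/81
back: M1=-29/4−3/8·494/81=-515/54
M: M0=0, M1=-515/54, M2=494/81, M3=-679/162, M4=0
seg 0: a=-3, c=M0/2=0, d=(M1−M0)/(6·1)=-515/324, b=Δ0−h0·(2M0+M1)/6=2783/324
seg 1: a=4, c=M1/2=-515/108, d=(M2−M1)/(6·3)=2533/2916, b=Δ1−h1·(2M1+M2)/6=619/162
seg 2: a=-4, c=M2/2=247/81, d=(M3−M2)/(6·3)=-1667/2916, b=Δ2−h2·(2M2+M3)/6=-433/324
seg 3: a=4, c=M3/2=-679/324, d=(M4−M3)/(6·3)=679/2916, b=Δ3−h3·(2M3+M4)/6=247/162
t_q=7/4 → seg 1, τ=3/4; S=4+619/162·τ+-515/108·τ²+2533/2916·τ³=10483/2304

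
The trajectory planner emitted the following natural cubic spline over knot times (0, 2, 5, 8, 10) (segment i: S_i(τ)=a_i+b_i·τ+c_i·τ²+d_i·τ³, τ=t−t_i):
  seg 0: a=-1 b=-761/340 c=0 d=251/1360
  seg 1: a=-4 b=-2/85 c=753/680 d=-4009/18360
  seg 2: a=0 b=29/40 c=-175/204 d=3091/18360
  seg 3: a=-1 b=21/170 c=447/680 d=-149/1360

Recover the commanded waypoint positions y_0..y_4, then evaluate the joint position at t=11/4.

y_0=-1 y_1=-4 y_2=0 y_3=-1 y_4=1
S(11/4) = -151749/43520

y_0 = S_0(0) = a_0 = -1
y_1 = S_1(0) = a_1 = -4
y_2 = S_2(0) = a_2 = 0
y_3 = S_3(0) = a_3 = -1
y_4 = S_3(2) = 1
t_q=11/4 is in segment 1 (τ=3/4); S_1(τ)=-151749/43520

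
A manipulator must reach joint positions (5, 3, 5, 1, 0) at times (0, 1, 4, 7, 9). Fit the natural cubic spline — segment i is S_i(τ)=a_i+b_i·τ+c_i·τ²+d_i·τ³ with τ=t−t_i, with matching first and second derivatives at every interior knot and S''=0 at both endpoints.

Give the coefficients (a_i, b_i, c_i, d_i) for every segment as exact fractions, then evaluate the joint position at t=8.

Δ: Δ0=-2, Δ1=2/3, Δ2=-4/3, Δ3=-1/2
row 1: diag=8, rhs=16; c'=3/8, d'=2
row 2: denom=12−3·3/8=87/8; d'=(-12−3·2)/(87/8)=-48/29
row 3: denom=10−3·8/29=266/29; d'=(5−3·-48/29)/(266/29)=289/266
back: M3=289/266
back: M2=-48/29−8/29·289/266=-260/133
back: M1=2−3/8·-260/133=727/266
M: M0=0, M1=727/266, M2=-260/133, M3=289/266, M4=0
seg 0: a=5, c=M0/2=0, d=(M1−M0)/(6·1)=727/1596, b=Δ0−h0·(2M0+M1)/6=-3919/1596
seg 1: a=3, c=M1/2=727/532, d=(M2−M1)/(6·3)=-1247/4788, b=Δ1−h1·(2M1+M2)/6=-869/798
seg 2: a=5, c=M2/2=-130/133, d=(M3−M2)/(6·3)=809/4788, b=Δ2−h2·(2M2+M3)/6=125/1596
seg 3: a=1, c=M3/2=289/532, d=(M4−M3)/(6·2)=-289/3192, b=Δ3−h3·(2M3+M4)/6=-977/798
t_q=8 → seg 3, τ=1; S=1+-977/798·τ+289/532·τ²+-289/3192·τ³=243/1064

  seg 0: a=5 b=-3919/1596 c=0 d=727/1596
  seg 1: a=3 b=-869/798 c=727/532 d=-1247/4788
  seg 2: a=5 b=125/1596 c=-130/133 d=809/4788
  seg 3: a=1 b=-977/798 c=289/532 d=-289/3192
S(8) = 243/1064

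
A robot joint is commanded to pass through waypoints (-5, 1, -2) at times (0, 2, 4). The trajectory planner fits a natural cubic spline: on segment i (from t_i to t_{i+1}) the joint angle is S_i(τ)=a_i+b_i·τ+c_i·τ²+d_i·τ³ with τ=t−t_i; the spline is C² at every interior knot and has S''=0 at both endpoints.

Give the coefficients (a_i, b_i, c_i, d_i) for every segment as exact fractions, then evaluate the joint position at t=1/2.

  seg 0: a=-5 b=33/8 c=0 d=-9/32
  seg 1: a=1 b=3/4 c=-27/16 d=9/32
S(1/2) = -761/256

Δ: Δ0=3, Δ1=-3/2
row 1: diag=8, rhs=-27; c'=1/4, d'=-27/8
back: M1=-27/8
M: M0=0, M1=-27/8, M2=0
seg 0: a=-5, c=M0/2=0, d=(M1−M0)/(6·2)=-9/32, b=Δ0−h0·(2M0+M1)/6=33/8
seg 1: a=1, c=M1/2=-27/16, d=(M2−M1)/(6·2)=9/32, b=Δ1−h1·(2M1+M2)/6=3/4
t_q=1/2 → seg 0, τ=1/2; S=-5+33/8·τ+0·τ²+-9/32·τ³=-761/256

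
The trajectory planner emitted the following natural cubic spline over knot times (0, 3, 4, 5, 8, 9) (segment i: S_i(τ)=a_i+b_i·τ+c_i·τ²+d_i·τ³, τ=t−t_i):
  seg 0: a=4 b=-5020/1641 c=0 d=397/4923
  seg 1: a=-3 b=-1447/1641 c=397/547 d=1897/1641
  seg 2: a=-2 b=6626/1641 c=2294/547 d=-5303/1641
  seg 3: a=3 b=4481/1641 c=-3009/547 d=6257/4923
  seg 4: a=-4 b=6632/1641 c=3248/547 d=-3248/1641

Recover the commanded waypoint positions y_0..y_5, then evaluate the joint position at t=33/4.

y_0 = S_0(0) = a_0 = 4
y_1 = S_1(0) = a_1 = -3
y_2 = S_2(0) = a_2 = -2
y_3 = S_3(0) = a_3 = 3
y_4 = S_4(0) = a_4 = -4
y_5 = S_4(1) = 4
t_q=33/4 is in segment 4 (τ=1/4); S_4(τ)=-5797/2188

y_0=4 y_1=-3 y_2=-2 y_3=3 y_4=-4 y_5=4
S(33/4) = -5797/2188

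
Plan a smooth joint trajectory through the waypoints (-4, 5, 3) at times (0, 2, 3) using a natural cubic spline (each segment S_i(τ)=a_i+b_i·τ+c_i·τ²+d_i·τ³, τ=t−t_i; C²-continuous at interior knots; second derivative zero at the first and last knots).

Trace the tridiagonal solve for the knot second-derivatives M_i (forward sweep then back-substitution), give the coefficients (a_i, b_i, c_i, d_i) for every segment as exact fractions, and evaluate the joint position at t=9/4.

  seg 0: a=-4 b=20/3 c=0 d=-13/24
  seg 1: a=5 b=1/6 c=-13/4 d=13/12
S(9/4) = 1243/256

Δ: Δ0=9/2, Δ1=-2
row 1: diag=6, rhs=-39; c'=1/6, d'=-13/2
back: M1=-13/2
M: M0=0, M1=-13/2, M2=0
seg 0: a=-4, c=M0/2=0, d=(M1−M0)/(6·2)=-13/24, b=Δ0−h0·(2M0+M1)/6=20/3
seg 1: a=5, c=M1/2=-13/4, d=(M2−M1)/(6·1)=13/12, b=Δ1−h1·(2M1+M2)/6=1/6
t_q=9/4 → seg 1, τ=1/4; S=5+1/6·τ+-13/4·τ²+13/12·τ³=1243/256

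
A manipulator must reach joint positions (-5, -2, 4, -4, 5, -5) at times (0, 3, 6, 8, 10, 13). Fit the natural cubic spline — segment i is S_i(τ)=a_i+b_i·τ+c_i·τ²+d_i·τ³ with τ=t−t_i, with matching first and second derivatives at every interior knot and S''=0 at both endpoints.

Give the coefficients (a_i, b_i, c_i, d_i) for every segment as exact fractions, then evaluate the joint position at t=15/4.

Δ: Δ0=1, Δ1=2, Δ2=-4, Δ3=9/2, Δ4=-10/3
row 1: diag=12, rhs=6; c'=1/4, d'=1/2
row 2: denom=10−3·1/4=37/4; d'=(-36−3·1/2)/(37/4)=-150/37
row 3: denom=8−2·8/37=280/37; d'=(51−2·-150/37)/(280/37)=2187/280
row 4: denom=10−2·37/140=663/70; d'=(-47−2·2187/280)/(663/70)=-8767/1326
back: M4=-8767/1326
back: M3=2187/280−37/140·-8767/1326=6337/663
back: M2=-150/37−8/37·6337/663=-4058/663
back: M1=1/2−1/4·-4058/663=1346/663
M: M0=0, M1=1346/663, M2=-4058/663, M3=6337/663, M4=-8767/1326, M5=0
seg 0: a=-5, c=M0/2=0, d=(M1−M0)/(6·3)=673/5967, b=Δ0−h0·(2M0+M1)/6=-10/663
seg 1: a=-2, c=M1/2=673/663, d=(M2−M1)/(6·3)=-2702/5967, b=Δ1−h1·(2M1+M2)/6=2009/663
seg 2: a=4, c=M2/2=-2029/663, d=(M3−M2)/(6·2)=1155/884, b=Δ2−h2·(2M2+M3)/6=-2059/663
seg 3: a=-4, c=M3/2=6337/1326, d=(M4−M3)/(6·2)=-7147/5304, b=Δ3−h3·(2M3+M4)/6=220/663
seg 4: a=5, c=M4/2=-8767/2652, d=(M5−M4)/(6·3)=8767/23868, b=Δ4−h4·(2M4+M5)/6=1449/442
t_q=15/4 → seg 1, τ=3/4; S=-2+2009/663·τ+673/663·τ²+-2702/5967·τ³=355/544

  seg 0: a=-5 b=-10/663 c=0 d=673/5967
  seg 1: a=-2 b=2009/663 c=673/663 d=-2702/5967
  seg 2: a=4 b=-2059/663 c=-2029/663 d=1155/884
  seg 3: a=-4 b=220/663 c=6337/1326 d=-7147/5304
  seg 4: a=5 b=1449/442 c=-8767/2652 d=8767/23868
S(15/4) = 355/544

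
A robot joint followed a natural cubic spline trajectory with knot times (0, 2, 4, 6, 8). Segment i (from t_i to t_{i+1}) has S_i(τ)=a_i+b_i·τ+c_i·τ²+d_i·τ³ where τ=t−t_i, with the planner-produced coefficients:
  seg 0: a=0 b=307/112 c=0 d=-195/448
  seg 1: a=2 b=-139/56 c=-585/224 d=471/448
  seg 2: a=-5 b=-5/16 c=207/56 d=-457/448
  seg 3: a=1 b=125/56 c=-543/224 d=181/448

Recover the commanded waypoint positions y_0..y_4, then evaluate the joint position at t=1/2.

y_0=0 y_1=2 y_2=-5 y_3=1 y_4=-1
S(1/2) = 4717/3584

y_0 = S_0(0) = a_0 = 0
y_1 = S_1(0) = a_1 = 2
y_2 = S_2(0) = a_2 = -5
y_3 = S_3(0) = a_3 = 1
y_4 = S_3(2) = -1
t_q=1/2 is in segment 0 (τ=1/2); S_0(τ)=4717/3584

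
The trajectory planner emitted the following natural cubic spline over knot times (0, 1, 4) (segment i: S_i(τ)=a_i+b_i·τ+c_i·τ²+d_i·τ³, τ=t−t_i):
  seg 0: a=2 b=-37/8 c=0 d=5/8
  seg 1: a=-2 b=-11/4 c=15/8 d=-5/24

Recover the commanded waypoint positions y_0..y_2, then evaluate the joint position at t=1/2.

y_0=2 y_1=-2 y_2=1
S(1/2) = -15/64

y_0 = S_0(0) = a_0 = 2
y_1 = S_1(0) = a_1 = -2
y_2 = S_1(3) = 1
t_q=1/2 is in segment 0 (τ=1/2); S_0(τ)=-15/64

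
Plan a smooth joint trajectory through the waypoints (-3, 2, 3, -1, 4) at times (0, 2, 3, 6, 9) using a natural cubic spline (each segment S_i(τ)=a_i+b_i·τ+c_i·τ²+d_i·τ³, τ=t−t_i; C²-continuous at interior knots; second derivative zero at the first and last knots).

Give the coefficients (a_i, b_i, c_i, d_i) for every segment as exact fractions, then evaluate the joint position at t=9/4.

Δ: Δ0=5/2, Δ1=1, Δ2=-4/3, Δ3=5/3
row 1: diag=6, rhs=-9; c'=1/6, d'=-3/2
row 2: denom=8−1·1/6=47/6; d'=(-14−1·-3/2)/(47/6)=-75/47
row 3: denom=12−3·18/47=510/47; d'=(18−3·-75/47)/(510/47)=21/10
back: M3=21/10
back: M2=-75/47−18/47·21/10=-12/5
back: M1=-3/2−1/6·-12/5=-11/10
M: M0=0, M1=-11/10, M2=-12/5, M3=21/10, M4=0
seg 0: a=-3, c=M0/2=0, d=(M1−M0)/(6·2)=-11/120, b=Δ0−h0·(2M0+M1)/6=43/15
seg 1: a=2, c=M1/2=-11/20, d=(M2−M1)/(6·1)=-13/60, b=Δ1−h1·(2M1+M2)/6=53/30
seg 2: a=3, c=M2/2=-6/5, d=(M3−M2)/(6·3)=1/4, b=Δ2−h2·(2M2+M3)/6=1/60
seg 3: a=-1, c=M3/2=21/20, d=(M4−M3)/(6·3)=-7/60, b=Δ3−h3·(2M3+M4)/6=-13/30
t_q=9/4 → seg 1, τ=1/4; S=2+53/30·τ+-11/20·τ²+-13/60·τ³=3077/1280

  seg 0: a=-3 b=43/15 c=0 d=-11/120
  seg 1: a=2 b=53/30 c=-11/20 d=-13/60
  seg 2: a=3 b=1/60 c=-6/5 d=1/4
  seg 3: a=-1 b=-13/30 c=21/20 d=-7/60
S(9/4) = 3077/1280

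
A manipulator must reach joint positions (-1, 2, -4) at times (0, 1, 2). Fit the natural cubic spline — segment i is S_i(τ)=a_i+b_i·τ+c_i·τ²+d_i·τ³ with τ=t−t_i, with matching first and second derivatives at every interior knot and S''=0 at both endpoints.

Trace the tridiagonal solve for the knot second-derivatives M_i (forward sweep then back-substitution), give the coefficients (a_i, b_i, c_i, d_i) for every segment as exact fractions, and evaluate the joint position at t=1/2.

  seg 0: a=-1 b=21/4 c=0 d=-9/4
  seg 1: a=2 b=-3/2 c=-27/4 d=9/4
S(1/2) = 43/32

Δ: Δ0=3, Δ1=-6
row 1: diag=4, rhs=-54; c'=1/4, d'=-27/2
back: M1=-27/2
M: M0=0, M1=-27/2, M2=0
seg 0: a=-1, c=M0/2=0, d=(M1−M0)/(6·1)=-9/4, b=Δ0−h0·(2M0+M1)/6=21/4
seg 1: a=2, c=M1/2=-27/4, d=(M2−M1)/(6·1)=9/4, b=Δ1−h1·(2M1+M2)/6=-3/2
t_q=1/2 → seg 0, τ=1/2; S=-1+21/4·τ+0·τ²+-9/4·τ³=43/32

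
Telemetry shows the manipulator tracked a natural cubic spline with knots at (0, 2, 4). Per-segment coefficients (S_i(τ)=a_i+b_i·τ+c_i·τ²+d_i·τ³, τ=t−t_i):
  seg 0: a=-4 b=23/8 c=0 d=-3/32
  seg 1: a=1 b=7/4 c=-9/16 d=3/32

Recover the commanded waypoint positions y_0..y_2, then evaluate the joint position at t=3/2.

y_0=-4 y_1=1 y_2=3
S(3/2) = -1/256

y_0 = S_0(0) = a_0 = -4
y_1 = S_1(0) = a_1 = 1
y_2 = S_1(2) = 3
t_q=3/2 is in segment 0 (τ=3/2); S_0(τ)=-1/256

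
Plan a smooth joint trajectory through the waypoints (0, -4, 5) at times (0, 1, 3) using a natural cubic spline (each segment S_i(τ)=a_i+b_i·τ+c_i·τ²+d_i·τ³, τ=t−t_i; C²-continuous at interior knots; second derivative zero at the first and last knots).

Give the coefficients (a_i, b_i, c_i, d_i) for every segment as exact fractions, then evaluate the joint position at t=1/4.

  seg 0: a=0 b=-65/12 c=0 d=17/12
  seg 1: a=-4 b=-7/6 c=17/4 d=-17/24
S(1/4) = -341/256

Δ: Δ0=-4, Δ1=9/2
row 1: diag=6, rhs=51; c'=1/3, d'=17/2
back: M1=17/2
M: M0=0, M1=17/2, M2=0
seg 0: a=0, c=M0/2=0, d=(M1−M0)/(6·1)=17/12, b=Δ0−h0·(2M0+M1)/6=-65/12
seg 1: a=-4, c=M1/2=17/4, d=(M2−M1)/(6·2)=-17/24, b=Δ1−h1·(2M1+M2)/6=-7/6
t_q=1/4 → seg 0, τ=1/4; S=0+-65/12·τ+0·τ²+17/12·τ³=-341/256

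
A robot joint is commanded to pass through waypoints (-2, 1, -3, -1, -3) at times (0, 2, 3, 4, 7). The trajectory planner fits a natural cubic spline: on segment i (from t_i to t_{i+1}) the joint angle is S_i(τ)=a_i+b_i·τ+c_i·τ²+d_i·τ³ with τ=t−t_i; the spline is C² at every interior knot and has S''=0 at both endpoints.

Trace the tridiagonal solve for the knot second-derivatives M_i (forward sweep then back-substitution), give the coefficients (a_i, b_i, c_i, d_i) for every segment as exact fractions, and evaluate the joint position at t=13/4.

  seg 0: a=-2 b=1064/267 c=0 d=-1327/2136
  seg 1: a=1 b=-1853/534 c=-1327/356 d=3415/1068
  seg 2: a=-3 b=-1423/1068 c=522/89 d=-2705/1068
  seg 3: a=-1 b=1495/534 c=-617/356 d=617/3204
S(13/4) = -68491/22784

Δ: Δ0=3/2, Δ1=-4, Δ2=2, Δ3=-2/3
row 1: diag=6, rhs=-33; c'=1/6, d'=-11/2
row 2: denom=4−1·1/6=23/6; d'=(36−1·-11/2)/(23/6)=249/23
row 3: denom=8−1·6/23=178/23; d'=(-16−1·249/23)/(178/23)=-617/178
back: M3=-617/178
back: M2=249/23−6/23·-617/178=1044/89
back: M1=-11/2−1/6·1044/89=-1327/178
M: M0=0, M1=-1327/178, M2=1044/89, M3=-617/178, M4=0
seg 0: a=-2, c=M0/2=0, d=(M1−M0)/(6·2)=-1327/2136, b=Δ0−h0·(2M0+M1)/6=1064/267
seg 1: a=1, c=M1/2=-1327/356, d=(M2−M1)/(6·1)=3415/1068, b=Δ1−h1·(2M1+M2)/6=-1853/534
seg 2: a=-3, c=M2/2=522/89, d=(M3−M2)/(6·1)=-2705/1068, b=Δ2−h2·(2M2+M3)/6=-1423/1068
seg 3: a=-1, c=M3/2=-617/356, d=(M4−M3)/(6·3)=617/3204, b=Δ3−h3·(2M3+M4)/6=1495/534
t_q=13/4 → seg 2, τ=1/4; S=-3+-1423/1068·τ+522/89·τ²+-2705/1068·τ³=-68491/22784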